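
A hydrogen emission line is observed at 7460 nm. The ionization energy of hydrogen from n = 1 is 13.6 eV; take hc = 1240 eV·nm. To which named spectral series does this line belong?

ΔE = 1240/7460 = 0.1662 eV.
This matches 13.6 × (1/5² − 1/6²), so n_f = 5: the Pfund series.

Pfund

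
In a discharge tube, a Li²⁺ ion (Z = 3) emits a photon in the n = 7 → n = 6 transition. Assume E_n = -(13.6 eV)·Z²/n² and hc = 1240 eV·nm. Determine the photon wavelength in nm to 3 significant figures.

1370 nm

For Z = 3 the level energies scale as Z², so the effective Rydberg energy is 13.6 × 9 = 122.4 eV.
ΔE = 122.4 × (1/6² − 1/7²) = 122.4 × 0.007370 = 0.9020 eV.
λ = hc/ΔE = 1240 / 0.9020 = 1370 nm.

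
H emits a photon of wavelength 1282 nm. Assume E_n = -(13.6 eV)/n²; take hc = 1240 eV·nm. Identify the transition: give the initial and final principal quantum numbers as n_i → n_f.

The photon energy is ΔE = hc/λ = 1240 / 1282 = 0.9672 eV.
With Z = 1, ΔE = 13.60 × (1/n_f² − 1/n_i²), so 1/n_f² − 1/n_i² = 0.07112.
Trying n_f = 3 gives 1/n_i² = 0.03999, i.e. n_i ≈ 5; this pair matches.

n_i = 5, n_f = 3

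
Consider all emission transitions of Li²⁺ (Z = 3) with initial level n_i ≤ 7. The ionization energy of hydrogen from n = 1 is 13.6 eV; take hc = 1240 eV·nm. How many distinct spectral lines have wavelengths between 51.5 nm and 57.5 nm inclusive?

Enumerate all n_i → n_f pairs with 1 ≤ n_f < n_i ≤ 7 and compute λ = 1240 / [13.6·9·(1/n_f² − 1/n_i²)].
Lines falling in [51.5, 57.5] nm: 4→2 (54.03 nm).

1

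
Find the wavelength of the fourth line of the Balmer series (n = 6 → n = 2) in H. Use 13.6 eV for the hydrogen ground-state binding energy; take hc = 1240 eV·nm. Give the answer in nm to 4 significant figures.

410.3 nm

The Balmer series terminates on n_f = 2; the fourth line has n_i = 2+4 = 6.
ΔE = 13.60 × (1/2² − 1/6²) = 3.022 eV.
λ = 1240 / 3.022 = 410.3 nm.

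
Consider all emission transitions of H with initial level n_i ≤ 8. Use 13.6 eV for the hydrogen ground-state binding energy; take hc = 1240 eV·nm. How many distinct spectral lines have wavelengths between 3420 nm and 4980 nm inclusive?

3

Enumerate all n_i → n_f pairs with 1 ≤ n_f < n_i ≤ 8 and compute λ = 1240 / [13.6·1·(1/n_f² − 1/n_i²)].
Lines falling in [3420, 4980] nm: 8→5 (3741 nm), 5→4 (4052 nm), 7→5 (4654 nm).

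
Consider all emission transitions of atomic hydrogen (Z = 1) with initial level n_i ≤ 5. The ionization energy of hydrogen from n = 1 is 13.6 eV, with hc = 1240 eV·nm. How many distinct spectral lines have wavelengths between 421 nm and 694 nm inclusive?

3

Enumerate all n_i → n_f pairs with 1 ≤ n_f < n_i ≤ 5 and compute λ = 1240 / [13.6·1·(1/n_f² − 1/n_i²)].
Lines falling in [421, 694] nm: 5→2 (434.2 nm), 4→2 (486.3 nm), 3→2 (656.5 nm).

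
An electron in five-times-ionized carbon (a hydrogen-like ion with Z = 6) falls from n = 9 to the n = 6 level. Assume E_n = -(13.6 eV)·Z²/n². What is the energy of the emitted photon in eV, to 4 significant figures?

7.556 eV

The Bohr energies scale as Z², so for Z = 6: E_n = −489.6/n² eV.
E_9 = −489.6/81 = −6.044 eV and E_6 = −489.6/36 = −13.60 eV.
The photon energy is |E_9 − E_6| = 7.556 eV.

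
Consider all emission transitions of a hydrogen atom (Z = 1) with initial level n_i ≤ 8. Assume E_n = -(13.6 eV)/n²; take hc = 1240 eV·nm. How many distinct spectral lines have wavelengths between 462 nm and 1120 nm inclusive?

Enumerate all n_i → n_f pairs with 1 ≤ n_f < n_i ≤ 8 and compute λ = 1240 / [13.6·1·(1/n_f² − 1/n_i²)].
Lines falling in [462, 1120] nm: 4→2 (486.3 nm), 3→2 (656.5 nm), 8→3 (954.9 nm), 7→3 (1005 nm), 6→3 (1094 nm).

5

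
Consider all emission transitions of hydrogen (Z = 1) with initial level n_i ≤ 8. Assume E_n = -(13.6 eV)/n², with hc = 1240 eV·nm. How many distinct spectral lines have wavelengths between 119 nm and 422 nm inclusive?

4

Enumerate all n_i → n_f pairs with 1 ≤ n_f < n_i ≤ 8 and compute λ = 1240 / [13.6·1·(1/n_f² − 1/n_i²)].
Lines falling in [119, 422] nm: 2→1 (121.6 nm), 8→2 (389.0 nm), 7→2 (397.1 nm), 6→2 (410.3 nm).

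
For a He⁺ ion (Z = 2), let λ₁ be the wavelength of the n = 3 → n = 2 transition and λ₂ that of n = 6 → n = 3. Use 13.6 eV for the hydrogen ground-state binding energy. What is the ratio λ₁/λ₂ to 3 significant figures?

λ ∝ 1/ΔE ∝ 1/(1/n_f² − 1/n_i²), and the Z² and hc factors cancel in the ratio.
λ₁/λ₂ = (1/3² − 1/6²)/(1/2² − 1/3²) = 0.08333/0.1389 = 0.600.

0.600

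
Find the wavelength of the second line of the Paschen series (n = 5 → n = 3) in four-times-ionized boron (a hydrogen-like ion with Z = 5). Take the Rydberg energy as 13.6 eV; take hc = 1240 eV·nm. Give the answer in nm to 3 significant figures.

51.3 nm

The Paschen series terminates on n_f = 3; the second line has n_i = 3+2 = 5.
ΔE = 340.0 × (1/3² − 1/5²) = 24.18 eV.
λ = 1240 / 24.18 = 51.3 nm.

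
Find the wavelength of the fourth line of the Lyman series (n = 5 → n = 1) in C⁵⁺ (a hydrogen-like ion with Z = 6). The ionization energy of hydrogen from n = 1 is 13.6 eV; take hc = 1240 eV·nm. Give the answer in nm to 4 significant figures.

2.638 nm

The Lyman series terminates on n_f = 1; the fourth line has n_i = 1+4 = 5.
ΔE = 489.6 × (1/1² − 1/5²) = 470.0 eV.
λ = 1240 / 470.0 = 2.638 nm.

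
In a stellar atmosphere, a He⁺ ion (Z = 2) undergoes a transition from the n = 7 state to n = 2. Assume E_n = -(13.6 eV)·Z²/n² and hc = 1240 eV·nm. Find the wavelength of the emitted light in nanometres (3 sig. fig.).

99.3 nm

For Z = 2 the level energies scale as Z², so the effective Rydberg energy is 13.6 × 4 = 54.40 eV.
ΔE = 54.40 × (1/2² − 1/7²) = 54.40 × 0.2296 = 12.49 eV.
λ = hc/ΔE = 1240 / 12.49 = 99.3 nm.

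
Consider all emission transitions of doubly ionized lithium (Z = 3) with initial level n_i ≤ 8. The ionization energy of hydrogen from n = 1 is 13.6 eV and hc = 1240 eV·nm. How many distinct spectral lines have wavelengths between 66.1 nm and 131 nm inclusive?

Enumerate all n_i → n_f pairs with 1 ≤ n_f < n_i ≤ 8 and compute λ = 1240 / [13.6·9·(1/n_f² − 1/n_i²)].
Lines falling in [66.1, 131] nm: 3→2 (72.94 nm), 8→3 (106.1 nm), 7→3 (111.7 nm), 6→3 (121.6 nm).

4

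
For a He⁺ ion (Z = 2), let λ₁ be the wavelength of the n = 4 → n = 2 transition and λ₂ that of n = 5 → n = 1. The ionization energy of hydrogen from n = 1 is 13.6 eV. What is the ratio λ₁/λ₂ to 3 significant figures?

λ ∝ 1/ΔE ∝ 1/(1/n_f² − 1/n_i²), and the Z² and hc factors cancel in the ratio.
λ₁/λ₂ = (1/1² − 1/5²)/(1/2² − 1/4²) = 0.9600/0.1875 = 5.12.

5.12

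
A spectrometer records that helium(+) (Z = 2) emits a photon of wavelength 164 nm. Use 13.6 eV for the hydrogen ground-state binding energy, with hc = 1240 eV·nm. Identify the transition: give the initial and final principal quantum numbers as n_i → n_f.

The photon energy is ΔE = hc/λ = 1240 / 164 = 7.561 eV.
With Z = 2, ΔE = 54.40 × (1/n_f² − 1/n_i²), so 1/n_f² − 1/n_i² = 0.1390.
Trying n_f = 2 gives 1/n_i² = 0.1110, i.e. n_i ≈ 3; this pair matches.

n_i = 3, n_f = 2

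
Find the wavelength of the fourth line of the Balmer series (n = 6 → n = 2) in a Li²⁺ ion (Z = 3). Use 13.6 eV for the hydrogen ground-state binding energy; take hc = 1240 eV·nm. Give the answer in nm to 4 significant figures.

The Balmer series terminates on n_f = 2; the fourth line has n_i = 2+4 = 6.
ΔE = 122.4 × (1/2² − 1/6²) = 27.20 eV.
λ = 1240 / 27.20 = 45.59 nm.

45.59 nm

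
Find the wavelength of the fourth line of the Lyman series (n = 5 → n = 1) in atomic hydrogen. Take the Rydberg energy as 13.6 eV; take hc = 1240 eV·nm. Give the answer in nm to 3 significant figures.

95.0 nm

The Lyman series terminates on n_f = 1; the fourth line has n_i = 1+4 = 5.
ΔE = 13.60 × (1/1² − 1/5²) = 13.06 eV.
λ = 1240 / 13.06 = 95.0 nm.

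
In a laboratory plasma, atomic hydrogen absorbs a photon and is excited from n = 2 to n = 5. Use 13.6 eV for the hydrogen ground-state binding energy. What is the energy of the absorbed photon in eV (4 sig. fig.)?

2.856 eV

E_5 = −13.60/25 = −0.5440 eV and E_2 = −13.60/4 = −3.400 eV.
The photon energy is |E_5 − E_2| = 2.856 eV.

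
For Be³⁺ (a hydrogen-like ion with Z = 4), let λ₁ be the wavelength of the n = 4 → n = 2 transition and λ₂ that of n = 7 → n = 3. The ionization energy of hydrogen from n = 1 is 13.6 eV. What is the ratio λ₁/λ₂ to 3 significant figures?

λ ∝ 1/ΔE ∝ 1/(1/n_f² − 1/n_i²), and the Z² and hc factors cancel in the ratio.
λ₁/λ₂ = (1/3² − 1/7²)/(1/2² − 1/4²) = 0.09070/0.1875 = 0.484.

0.484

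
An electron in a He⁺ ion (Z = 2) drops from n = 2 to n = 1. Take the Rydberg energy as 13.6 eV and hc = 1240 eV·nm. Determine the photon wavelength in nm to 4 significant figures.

30.39 nm

For Z = 2 the level energies scale as Z², so the effective Rydberg energy is 13.6 × 4 = 54.40 eV.
ΔE = 54.40 × (1/1² − 1/2²) = 54.40 × 0.7500 = 40.80 eV.
λ = hc/ΔE = 1240 / 40.80 = 30.39 nm.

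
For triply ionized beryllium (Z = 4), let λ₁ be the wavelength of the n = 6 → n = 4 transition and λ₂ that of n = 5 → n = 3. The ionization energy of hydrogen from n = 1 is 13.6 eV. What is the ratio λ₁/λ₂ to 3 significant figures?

2.05

λ ∝ 1/ΔE ∝ 1/(1/n_f² − 1/n_i²), and the Z² and hc factors cancel in the ratio.
λ₁/λ₂ = (1/3² − 1/5²)/(1/4² − 1/6²) = 0.07111/0.03472 = 2.05.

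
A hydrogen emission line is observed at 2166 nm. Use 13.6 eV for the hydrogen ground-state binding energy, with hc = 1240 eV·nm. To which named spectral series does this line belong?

Brackett

ΔE = 1240/2166 = 0.5725 eV.
This matches 13.6 × (1/4² − 1/7²), so n_f = 4: the Brackett series.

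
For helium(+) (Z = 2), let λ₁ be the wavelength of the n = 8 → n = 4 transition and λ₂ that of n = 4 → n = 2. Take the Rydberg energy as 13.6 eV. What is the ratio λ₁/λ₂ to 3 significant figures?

λ ∝ 1/ΔE ∝ 1/(1/n_f² − 1/n_i²), and the Z² and hc factors cancel in the ratio.
λ₁/λ₂ = (1/2² − 1/4²)/(1/4² − 1/8²) = 0.1875/0.04688 = 4.00.

4.00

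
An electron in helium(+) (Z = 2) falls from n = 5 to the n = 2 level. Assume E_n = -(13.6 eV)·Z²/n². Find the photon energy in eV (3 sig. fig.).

The Bohr energies scale as Z², so for Z = 2: E_n = −54.40/n² eV.
E_5 = −54.40/25 = −2.176 eV and E_2 = −54.40/4 = −13.60 eV.
The photon energy is |E_5 − E_2| = 11.4 eV.

11.4 eV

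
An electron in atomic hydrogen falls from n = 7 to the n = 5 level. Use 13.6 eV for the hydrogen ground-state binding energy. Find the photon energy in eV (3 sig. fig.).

E_7 = −13.60/49 = −0.2776 eV and E_5 = −13.60/25 = −0.5440 eV.
The photon energy is |E_7 − E_5| = 0.266 eV.

0.266 eV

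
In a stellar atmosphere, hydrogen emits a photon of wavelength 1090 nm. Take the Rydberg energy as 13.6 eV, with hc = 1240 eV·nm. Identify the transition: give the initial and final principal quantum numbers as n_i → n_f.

The photon energy is ΔE = hc/λ = 1240 / 1090 = 1.138 eV.
With Z = 1, ΔE = 13.60 × (1/n_f² − 1/n_i²), so 1/n_f² − 1/n_i² = 0.08365.
Trying n_f = 3 gives 1/n_i² = 0.02746, i.e. n_i ≈ 6; this pair matches.

n_i = 6, n_f = 3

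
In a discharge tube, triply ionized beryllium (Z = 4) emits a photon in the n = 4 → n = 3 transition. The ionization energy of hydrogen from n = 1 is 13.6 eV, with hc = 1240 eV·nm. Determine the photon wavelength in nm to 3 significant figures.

117 nm

For Z = 4 the level energies scale as Z², so the effective Rydberg energy is 13.6 × 16 = 217.6 eV.
ΔE = 217.6 × (1/3² − 1/4²) = 217.6 × 0.04861 = 10.58 eV.
λ = hc/ΔE = 1240 / 10.58 = 117 nm.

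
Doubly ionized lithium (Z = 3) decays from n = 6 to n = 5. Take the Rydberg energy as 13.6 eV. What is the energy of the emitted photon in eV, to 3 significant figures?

1.50 eV

The Bohr energies scale as Z², so for Z = 3: E_n = −122.4/n² eV.
E_6 = −122.4/36 = −3.400 eV and E_5 = −122.4/25 = −4.896 eV.
The photon energy is |E_6 − E_5| = 1.50 eV.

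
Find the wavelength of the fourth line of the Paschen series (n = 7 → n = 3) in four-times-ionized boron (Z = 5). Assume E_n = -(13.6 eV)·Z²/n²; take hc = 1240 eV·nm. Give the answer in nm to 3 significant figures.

40.2 nm

The Paschen series terminates on n_f = 3; the fourth line has n_i = 3+4 = 7.
ΔE = 340.0 × (1/3² − 1/7²) = 30.84 eV.
λ = 1240 / 30.84 = 40.2 nm.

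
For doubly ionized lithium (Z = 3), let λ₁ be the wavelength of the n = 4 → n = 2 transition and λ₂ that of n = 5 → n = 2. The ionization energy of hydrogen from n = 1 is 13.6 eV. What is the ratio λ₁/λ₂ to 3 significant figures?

1.12

λ ∝ 1/ΔE ∝ 1/(1/n_f² − 1/n_i²), and the Z² and hc factors cancel in the ratio.
λ₁/λ₂ = (1/2² − 1/5²)/(1/2² − 1/4²) = 0.2100/0.1875 = 1.12.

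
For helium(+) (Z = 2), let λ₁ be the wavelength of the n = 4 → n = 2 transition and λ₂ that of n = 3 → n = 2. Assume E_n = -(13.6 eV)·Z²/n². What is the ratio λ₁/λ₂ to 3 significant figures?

λ ∝ 1/ΔE ∝ 1/(1/n_f² − 1/n_i²), and the Z² and hc factors cancel in the ratio.
λ₁/λ₂ = (1/2² − 1/3²)/(1/2² − 1/4²) = 0.1389/0.1875 = 0.741.

0.741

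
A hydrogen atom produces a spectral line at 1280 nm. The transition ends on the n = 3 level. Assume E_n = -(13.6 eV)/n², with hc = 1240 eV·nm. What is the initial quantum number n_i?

n_i = 5

The photon energy is ΔE = hc/λ = 1240 / 1280 = 0.9688 eV.
With Z = 1, ΔE = 13.60 × (1/n_f² − 1/n_i²), so 1/n_f² − 1/n_i² = 0.07123.
With n_f = 3: 1/n_i² = 1/9 − 0.07123 = 0.03988, so n_i ≈ 5.01.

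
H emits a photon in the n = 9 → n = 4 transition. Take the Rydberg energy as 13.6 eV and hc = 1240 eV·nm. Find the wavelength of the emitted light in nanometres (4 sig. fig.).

1818 nm

ΔE = 13.60 × (1/4² − 1/9²) = 13.60 × 0.05015 = 0.6821 eV.
λ = hc/ΔE = 1240 / 0.6821 = 1818 nm.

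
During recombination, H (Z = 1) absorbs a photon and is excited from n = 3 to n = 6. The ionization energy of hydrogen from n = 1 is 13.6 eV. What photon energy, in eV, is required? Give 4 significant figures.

1.133 eV

E_6 = −13.60/36 = −0.3778 eV and E_3 = −13.60/9 = −1.511 eV.
The photon energy is |E_6 − E_3| = 1.133 eV.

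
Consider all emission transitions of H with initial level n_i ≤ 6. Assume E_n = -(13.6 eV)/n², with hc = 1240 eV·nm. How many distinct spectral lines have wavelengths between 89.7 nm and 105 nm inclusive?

Enumerate all n_i → n_f pairs with 1 ≤ n_f < n_i ≤ 6 and compute λ = 1240 / [13.6·1·(1/n_f² − 1/n_i²)].
Lines falling in [89.7, 105] nm: 6→1 (93.78 nm), 5→1 (94.98 nm), 4→1 (97.25 nm), 3→1 (102.6 nm).

4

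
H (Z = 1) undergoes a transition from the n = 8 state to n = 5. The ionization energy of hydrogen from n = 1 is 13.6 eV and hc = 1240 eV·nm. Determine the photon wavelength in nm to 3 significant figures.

3740 nm

ΔE = 13.60 × (1/5² − 1/8²) = 13.60 × 0.02438 = 0.3315 eV.
λ = hc/ΔE = 1240 / 0.3315 = 3740 nm.
This line belongs to the Pfund series.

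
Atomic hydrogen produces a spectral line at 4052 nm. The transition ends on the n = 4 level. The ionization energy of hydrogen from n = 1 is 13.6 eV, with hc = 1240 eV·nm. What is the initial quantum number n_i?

The photon energy is ΔE = hc/λ = 1240 / 4052 = 0.3060 eV.
With Z = 1, ΔE = 13.60 × (1/n_f² − 1/n_i²), so 1/n_f² − 1/n_i² = 0.02250.
With n_f = 4: 1/n_i² = 1/16 − 0.02250 = 0.04000, so n_i ≈ 5.00.

n_i = 5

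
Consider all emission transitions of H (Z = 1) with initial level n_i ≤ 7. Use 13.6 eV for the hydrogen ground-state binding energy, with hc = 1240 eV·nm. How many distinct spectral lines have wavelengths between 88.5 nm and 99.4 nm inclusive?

4

Enumerate all n_i → n_f pairs with 1 ≤ n_f < n_i ≤ 7 and compute λ = 1240 / [13.6·1·(1/n_f² − 1/n_i²)].
Lines falling in [88.5, 99.4] nm: 7→1 (93.08 nm), 6→1 (93.78 nm), 5→1 (94.98 nm), 4→1 (97.25 nm).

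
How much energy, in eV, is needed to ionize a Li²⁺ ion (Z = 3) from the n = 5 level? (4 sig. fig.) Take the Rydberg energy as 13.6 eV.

E_n = −13.6 Z²/n² = −122.4/n² eV for Z = 3.
E_5 = −122.4/25 = −4.896 eV, so ionization (to E = 0) requires 4.896 eV.

4.896 eV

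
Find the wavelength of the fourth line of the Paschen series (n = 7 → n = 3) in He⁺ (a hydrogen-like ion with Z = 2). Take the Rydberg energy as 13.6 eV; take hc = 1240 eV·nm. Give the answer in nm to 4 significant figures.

251.3 nm

The Paschen series terminates on n_f = 3; the fourth line has n_i = 3+4 = 7.
ΔE = 54.40 × (1/3² − 1/7²) = 4.934 eV.
λ = 1240 / 4.934 = 251.3 nm.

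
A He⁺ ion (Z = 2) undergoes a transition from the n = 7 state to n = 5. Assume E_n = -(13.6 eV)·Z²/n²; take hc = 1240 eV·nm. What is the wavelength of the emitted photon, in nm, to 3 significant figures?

For Z = 2 the level energies scale as Z², so the effective Rydberg energy is 13.6 × 4 = 54.40 eV.
ΔE = 54.40 × (1/5² − 1/7²) = 54.40 × 0.01959 = 1.066 eV.
λ = hc/ΔE = 1240 / 1.066 = 1160 nm.

1160 nm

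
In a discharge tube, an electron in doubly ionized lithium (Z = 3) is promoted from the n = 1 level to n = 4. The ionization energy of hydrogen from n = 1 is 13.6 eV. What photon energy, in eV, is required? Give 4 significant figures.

114.8 eV

The Bohr energies scale as Z², so for Z = 3: E_n = −122.4/n² eV.
E_4 = −122.4/16 = −7.650 eV and E_1 = −122.4/1 = −122.4 eV.
The photon energy is |E_4 − E_1| = 114.8 eV.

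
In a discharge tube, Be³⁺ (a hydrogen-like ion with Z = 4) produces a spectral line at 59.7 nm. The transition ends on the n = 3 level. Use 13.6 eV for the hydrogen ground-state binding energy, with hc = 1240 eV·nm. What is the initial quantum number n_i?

The photon energy is ΔE = hc/λ = 1240 / 59.7 = 20.77 eV.
With Z = 4, ΔE = 217.6 × (1/n_f² − 1/n_i²), so 1/n_f² − 1/n_i² = 0.09545.
With n_f = 3: 1/n_i² = 1/9 − 0.09545 = 0.01566, so n_i ≈ 7.99.

n_i = 8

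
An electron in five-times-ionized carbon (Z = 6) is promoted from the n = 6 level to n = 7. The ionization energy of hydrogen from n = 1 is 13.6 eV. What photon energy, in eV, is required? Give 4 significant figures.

The Bohr energies scale as Z², so for Z = 6: E_n = −489.6/n² eV.
E_7 = −489.6/49 = −9.992 eV and E_6 = −489.6/36 = −13.60 eV.
The photon energy is |E_7 − E_6| = 3.608 eV.

3.608 eV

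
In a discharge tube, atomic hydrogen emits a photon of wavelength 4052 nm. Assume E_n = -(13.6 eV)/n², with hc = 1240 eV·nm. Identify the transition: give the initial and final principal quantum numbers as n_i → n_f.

The photon energy is ΔE = hc/λ = 1240 / 4052 = 0.3060 eV.
With Z = 1, ΔE = 13.60 × (1/n_f² − 1/n_i²), so 1/n_f² − 1/n_i² = 0.02250.
Trying n_f = 4 gives 1/n_i² = 0.04000, i.e. n_i ≈ 5; this pair matches.

n_i = 5, n_f = 4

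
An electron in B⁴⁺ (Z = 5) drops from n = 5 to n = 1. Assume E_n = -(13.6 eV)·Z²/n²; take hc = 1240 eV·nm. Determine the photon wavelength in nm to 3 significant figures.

3.80 nm

For Z = 5 the level energies scale as Z², so the effective Rydberg energy is 13.6 × 25 = 340.0 eV.
ΔE = 340.0 × (1/1² − 1/5²) = 340.0 × 0.9600 = 326.4 eV.
λ = hc/ΔE = 1240 / 326.4 = 3.80 nm.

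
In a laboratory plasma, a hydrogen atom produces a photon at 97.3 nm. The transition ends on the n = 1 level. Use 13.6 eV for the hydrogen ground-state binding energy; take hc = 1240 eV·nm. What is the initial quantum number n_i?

n_i = 4

The photon energy is ΔE = hc/λ = 1240 / 97.3 = 12.74 eV.
With Z = 1, ΔE = 13.60 × (1/n_f² − 1/n_i²), so 1/n_f² − 1/n_i² = 0.9371.
With n_f = 1: 1/n_i² = 1/1 − 0.9371 = 0.06293, so n_i ≈ 3.99.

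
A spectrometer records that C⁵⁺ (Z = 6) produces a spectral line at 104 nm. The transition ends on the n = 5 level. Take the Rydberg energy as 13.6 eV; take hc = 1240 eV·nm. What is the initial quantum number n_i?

The photon energy is ΔE = hc/λ = 1240 / 104 = 11.92 eV.
With Z = 6, ΔE = 489.6 × (1/n_f² − 1/n_i²), so 1/n_f² − 1/n_i² = 0.02435.
With n_f = 5: 1/n_i² = 1/25 − 0.02435 = 0.01565, so n_i ≈ 7.99.

n_i = 8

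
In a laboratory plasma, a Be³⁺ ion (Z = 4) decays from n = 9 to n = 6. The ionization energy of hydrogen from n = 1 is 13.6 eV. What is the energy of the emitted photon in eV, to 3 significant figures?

The Bohr energies scale as Z², so for Z = 4: E_n = −217.6/n² eV.
E_9 = −217.6/81 = −2.686 eV and E_6 = −217.6/36 = −6.044 eV.
The photon energy is |E_9 − E_6| = 3.36 eV.

3.36 eV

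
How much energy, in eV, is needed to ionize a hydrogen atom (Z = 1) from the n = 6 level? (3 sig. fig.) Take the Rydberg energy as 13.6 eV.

E_6 = −13.60/36 = −0.378 eV, so ionization (to E = 0) requires 0.378 eV.

0.378 eV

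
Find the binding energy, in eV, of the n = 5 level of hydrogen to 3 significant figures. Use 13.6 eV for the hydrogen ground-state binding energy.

E_5 = −13.60/25 = −0.544 eV, so ionization (to E = 0) requires 0.544 eV.

0.544 eV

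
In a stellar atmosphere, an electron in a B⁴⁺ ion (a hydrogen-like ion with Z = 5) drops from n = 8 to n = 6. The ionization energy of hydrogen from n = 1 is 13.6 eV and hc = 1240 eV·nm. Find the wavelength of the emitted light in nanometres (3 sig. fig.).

300 nm

For Z = 5 the level energies scale as Z², so the effective Rydberg energy is 13.6 × 25 = 340.0 eV.
ΔE = 340.0 × (1/6² − 1/8²) = 340.0 × 0.01215 = 4.132 eV.
λ = hc/ΔE = 1240 / 4.132 = 300 nm.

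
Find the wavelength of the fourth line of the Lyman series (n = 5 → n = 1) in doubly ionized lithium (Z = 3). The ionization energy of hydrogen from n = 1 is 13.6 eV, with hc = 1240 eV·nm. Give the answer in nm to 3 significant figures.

10.6 nm

The Lyman series terminates on n_f = 1; the fourth line has n_i = 1+4 = 5.
ΔE = 122.4 × (1/1² − 1/5²) = 117.5 eV.
λ = 1240 / 117.5 = 10.6 nm.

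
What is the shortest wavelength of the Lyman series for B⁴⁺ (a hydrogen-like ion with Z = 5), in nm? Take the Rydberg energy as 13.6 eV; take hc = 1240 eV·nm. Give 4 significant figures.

The Lyman series has lower level n_f = 1; the series limit corresponds to n_i → ∞.
ΔE_max = 13.6 × 25 / 1² = 340.0 eV.
λ_min = 1240 / 340.0 = 3.647 nm.

3.647 nm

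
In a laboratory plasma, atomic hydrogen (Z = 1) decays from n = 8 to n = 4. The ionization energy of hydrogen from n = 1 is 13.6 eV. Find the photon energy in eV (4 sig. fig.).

E_8 = −13.60/64 = −0.2125 eV and E_4 = −13.60/16 = −0.8500 eV.
The photon energy is |E_8 − E_4| = 0.6375 eV.

0.6375 eV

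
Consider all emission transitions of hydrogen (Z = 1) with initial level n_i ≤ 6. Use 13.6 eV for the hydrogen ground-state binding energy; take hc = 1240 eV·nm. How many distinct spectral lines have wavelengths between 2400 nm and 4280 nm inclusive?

Enumerate all n_i → n_f pairs with 1 ≤ n_f < n_i ≤ 6 and compute λ = 1240 / [13.6·1·(1/n_f² − 1/n_i²)].
Lines falling in [2400, 4280] nm: 6→4 (2626 nm), 5→4 (4052 nm).

2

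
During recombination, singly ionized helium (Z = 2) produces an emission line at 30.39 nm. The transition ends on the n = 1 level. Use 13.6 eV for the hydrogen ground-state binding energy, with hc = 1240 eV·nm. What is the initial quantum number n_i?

The photon energy is ΔE = hc/λ = 1240 / 30.39 = 40.80 eV.
With Z = 2, ΔE = 54.40 × (1/n_f² − 1/n_i²), so 1/n_f² − 1/n_i² = 0.7501.
With n_f = 1: 1/n_i² = 1/1 − 0.7501 = 0.2499, so n_i ≈ 2.00.

n_i = 2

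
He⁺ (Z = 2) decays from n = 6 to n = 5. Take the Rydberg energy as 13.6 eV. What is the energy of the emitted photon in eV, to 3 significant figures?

The Bohr energies scale as Z², so for Z = 2: E_n = −54.40/n² eV.
E_6 = −54.40/36 = −1.511 eV and E_5 = −54.40/25 = −2.176 eV.
The photon energy is |E_6 − E_5| = 0.665 eV.

0.665 eV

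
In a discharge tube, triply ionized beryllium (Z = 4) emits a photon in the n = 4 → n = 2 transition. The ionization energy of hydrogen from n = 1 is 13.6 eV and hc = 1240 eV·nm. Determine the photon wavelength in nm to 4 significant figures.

For Z = 4 the level energies scale as Z², so the effective Rydberg energy is 13.6 × 16 = 217.6 eV.
ΔE = 217.6 × (1/2² − 1/4²) = 217.6 × 0.1875 = 40.80 eV.
λ = hc/ΔE = 1240 / 40.80 = 30.39 nm.

30.39 nm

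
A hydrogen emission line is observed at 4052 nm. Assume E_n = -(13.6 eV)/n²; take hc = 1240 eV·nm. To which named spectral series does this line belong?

ΔE = 1240/4052 = 0.3060 eV.
This matches 13.6 × (1/4² − 1/5²), so n_f = 4: the Brackett series.

Brackett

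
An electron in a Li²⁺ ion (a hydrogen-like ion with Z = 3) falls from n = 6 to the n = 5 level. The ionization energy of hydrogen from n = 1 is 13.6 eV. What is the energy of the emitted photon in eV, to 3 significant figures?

The Bohr energies scale as Z², so for Z = 3: E_n = −122.4/n² eV.
E_6 = −122.4/36 = −3.400 eV and E_5 = −122.4/25 = −4.896 eV.
The photon energy is |E_6 − E_5| = 1.50 eV.

1.50 eV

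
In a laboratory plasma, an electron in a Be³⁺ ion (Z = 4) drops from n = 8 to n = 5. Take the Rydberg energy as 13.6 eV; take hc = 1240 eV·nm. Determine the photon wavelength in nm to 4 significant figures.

233.8 nm

For Z = 4 the level energies scale as Z², so the effective Rydberg energy is 13.6 × 16 = 217.6 eV.
ΔE = 217.6 × (1/5² − 1/8²) = 217.6 × 0.02438 = 5.304 eV.
λ = hc/ΔE = 1240 / 5.304 = 233.8 nm.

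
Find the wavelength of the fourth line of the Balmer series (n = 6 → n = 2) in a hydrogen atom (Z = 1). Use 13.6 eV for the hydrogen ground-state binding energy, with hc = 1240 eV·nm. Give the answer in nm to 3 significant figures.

The Balmer series terminates on n_f = 2; the fourth line has n_i = 2+4 = 6.
ΔE = 13.60 × (1/2² − 1/6²) = 3.022 eV.
λ = 1240 / 3.022 = 410 nm.

410 nm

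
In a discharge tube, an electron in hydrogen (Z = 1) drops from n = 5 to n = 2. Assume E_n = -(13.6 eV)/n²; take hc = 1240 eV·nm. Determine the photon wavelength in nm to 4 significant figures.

434.2 nm

ΔE = 13.60 × (1/2² − 1/5²) = 13.60 × 0.2100 = 2.856 eV.
λ = hc/ΔE = 1240 / 2.856 = 434.2 nm.
This line belongs to the Balmer series.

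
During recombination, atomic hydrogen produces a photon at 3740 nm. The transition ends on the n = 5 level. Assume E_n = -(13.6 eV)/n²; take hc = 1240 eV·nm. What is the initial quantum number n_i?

The photon energy is ΔE = hc/λ = 1240 / 3740 = 0.3316 eV.
With Z = 1, ΔE = 13.60 × (1/n_f² − 1/n_i²), so 1/n_f² − 1/n_i² = 0.02438.
With n_f = 5: 1/n_i² = 1/25 − 0.02438 = 0.01562, so n_i ≈ 8.00.

n_i = 8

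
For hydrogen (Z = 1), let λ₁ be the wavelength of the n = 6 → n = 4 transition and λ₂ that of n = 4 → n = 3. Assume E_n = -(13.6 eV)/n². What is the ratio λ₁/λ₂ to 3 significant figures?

1.40

λ ∝ 1/ΔE ∝ 1/(1/n_f² − 1/n_i²), and the Z² and hc factors cancel in the ratio.
λ₁/λ₂ = (1/3² − 1/4²)/(1/4² − 1/6²) = 0.04861/0.03472 = 1.40.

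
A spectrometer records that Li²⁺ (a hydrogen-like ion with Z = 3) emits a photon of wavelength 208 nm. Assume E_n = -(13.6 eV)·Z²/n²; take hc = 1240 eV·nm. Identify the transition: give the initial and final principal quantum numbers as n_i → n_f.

n_i = 4, n_f = 3

The photon energy is ΔE = hc/λ = 1240 / 208 = 5.962 eV.
With Z = 3, ΔE = 122.4 × (1/n_f² − 1/n_i²), so 1/n_f² − 1/n_i² = 0.04871.
Trying n_f = 3 gives 1/n_i² = 0.06241, i.e. n_i ≈ 4; this pair matches.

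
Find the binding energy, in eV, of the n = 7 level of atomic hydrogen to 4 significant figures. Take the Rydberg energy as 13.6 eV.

E_7 = −13.60/49 = −0.2776 eV, so ionization (to E = 0) requires 0.2776 eV.

0.2776 eV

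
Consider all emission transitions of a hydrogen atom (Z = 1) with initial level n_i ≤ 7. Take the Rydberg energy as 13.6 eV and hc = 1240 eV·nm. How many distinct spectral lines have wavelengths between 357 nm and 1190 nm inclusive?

Enumerate all n_i → n_f pairs with 1 ≤ n_f < n_i ≤ 7 and compute λ = 1240 / [13.6·1·(1/n_f² − 1/n_i²)].
Lines falling in [357, 1190] nm: 7→2 (397.1 nm), 6→2 (410.3 nm), 5→2 (434.2 nm), 4→2 (486.3 nm), 3→2 (656.5 nm), 7→3 (1005 nm), 6→3 (1094 nm).

7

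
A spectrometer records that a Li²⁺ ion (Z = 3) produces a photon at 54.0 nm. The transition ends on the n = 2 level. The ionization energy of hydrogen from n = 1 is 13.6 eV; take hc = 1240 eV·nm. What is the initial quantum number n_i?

n_i = 4

The photon energy is ΔE = hc/λ = 1240 / 54.0 = 22.96 eV.
With Z = 3, ΔE = 122.4 × (1/n_f² − 1/n_i²), so 1/n_f² − 1/n_i² = 0.1876.
With n_f = 2: 1/n_i² = 1/4 − 0.1876 = 0.06239, so n_i ≈ 4.00.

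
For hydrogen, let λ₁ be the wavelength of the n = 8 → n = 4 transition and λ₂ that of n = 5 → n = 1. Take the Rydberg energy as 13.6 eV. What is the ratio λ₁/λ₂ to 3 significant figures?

20.5

λ ∝ 1/ΔE ∝ 1/(1/n_f² − 1/n_i²), and the Z² and hc factors cancel in the ratio.
λ₁/λ₂ = (1/1² − 1/5²)/(1/4² − 1/8²) = 0.9600/0.04688 = 20.5.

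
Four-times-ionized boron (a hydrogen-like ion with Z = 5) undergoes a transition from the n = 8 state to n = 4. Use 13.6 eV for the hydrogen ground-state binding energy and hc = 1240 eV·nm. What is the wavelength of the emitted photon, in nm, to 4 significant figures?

For Z = 5 the level energies scale as Z², so the effective Rydberg energy is 13.6 × 25 = 340.0 eV.
ΔE = 340.0 × (1/4² − 1/8²) = 340.0 × 0.04688 = 15.94 eV.
λ = hc/ΔE = 1240 / 15.94 = 77.80 nm.

77.80 nm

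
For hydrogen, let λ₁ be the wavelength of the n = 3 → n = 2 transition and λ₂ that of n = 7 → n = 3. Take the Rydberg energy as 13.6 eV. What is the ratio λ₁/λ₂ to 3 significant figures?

λ ∝ 1/ΔE ∝ 1/(1/n_f² − 1/n_i²), and the Z² and hc factors cancel in the ratio.
λ₁/λ₂ = (1/3² − 1/7²)/(1/2² − 1/3²) = 0.09070/0.1389 = 0.653.

0.653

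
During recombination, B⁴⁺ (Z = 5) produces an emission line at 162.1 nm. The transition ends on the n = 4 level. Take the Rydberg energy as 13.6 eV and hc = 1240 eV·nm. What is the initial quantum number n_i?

n_i = 5

The photon energy is ΔE = hc/λ = 1240 / 162.1 = 7.650 eV.
With Z = 5, ΔE = 340.0 × (1/n_f² − 1/n_i²), so 1/n_f² − 1/n_i² = 0.02250.
With n_f = 4: 1/n_i² = 1/16 − 0.02250 = 0.04000, so n_i ≈ 5.00.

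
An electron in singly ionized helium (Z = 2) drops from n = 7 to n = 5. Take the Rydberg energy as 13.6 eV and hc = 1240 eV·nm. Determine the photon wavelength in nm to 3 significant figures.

For Z = 2 the level energies scale as Z², so the effective Rydberg energy is 13.6 × 4 = 54.40 eV.
ΔE = 54.40 × (1/5² − 1/7²) = 54.40 × 0.01959 = 1.066 eV.
λ = hc/ΔE = 1240 / 1.066 = 1160 nm.

1160 nm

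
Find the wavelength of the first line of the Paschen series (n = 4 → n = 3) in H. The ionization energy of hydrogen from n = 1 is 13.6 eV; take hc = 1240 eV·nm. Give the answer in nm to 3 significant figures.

The Paschen series terminates on n_f = 3; the first line has n_i = 3+1 = 4.
ΔE = 13.60 × (1/3² − 1/4²) = 0.6611 eV.
λ = 1240 / 0.6611 = 1880 nm.

1880 nm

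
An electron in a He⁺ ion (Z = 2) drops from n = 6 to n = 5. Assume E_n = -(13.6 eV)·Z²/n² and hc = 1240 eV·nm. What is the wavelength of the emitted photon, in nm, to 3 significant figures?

For Z = 2 the level energies scale as Z², so the effective Rydberg energy is 13.6 × 4 = 54.40 eV.
ΔE = 54.40 × (1/5² − 1/6²) = 54.40 × 0.01222 = 0.6649 eV.
λ = hc/ΔE = 1240 / 0.6649 = 1860 nm.

1860 nm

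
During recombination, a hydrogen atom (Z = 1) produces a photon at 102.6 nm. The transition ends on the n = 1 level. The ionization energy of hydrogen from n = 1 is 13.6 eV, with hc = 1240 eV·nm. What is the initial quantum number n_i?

The photon energy is ΔE = hc/λ = 1240 / 102.6 = 12.09 eV.
With Z = 1, ΔE = 13.60 × (1/n_f² − 1/n_i²), so 1/n_f² − 1/n_i² = 0.8887.
With n_f = 1: 1/n_i² = 1/1 − 0.8887 = 0.1113, so n_i ≈ 3.00.

n_i = 3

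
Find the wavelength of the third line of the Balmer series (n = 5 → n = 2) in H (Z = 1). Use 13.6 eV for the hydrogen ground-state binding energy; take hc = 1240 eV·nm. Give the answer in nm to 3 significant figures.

The Balmer series terminates on n_f = 2; the third line has n_i = 2+3 = 5.
ΔE = 13.60 × (1/2² − 1/5²) = 2.856 eV.
λ = 1240 / 2.856 = 434 nm.

434 nm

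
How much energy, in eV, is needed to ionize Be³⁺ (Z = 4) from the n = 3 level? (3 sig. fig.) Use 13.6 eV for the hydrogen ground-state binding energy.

24.2 eV

E_n = −13.6 Z²/n² = −217.6/n² eV for Z = 4.
E_3 = −217.6/9 = −24.2 eV, so ionization (to E = 0) requires 24.2 eV.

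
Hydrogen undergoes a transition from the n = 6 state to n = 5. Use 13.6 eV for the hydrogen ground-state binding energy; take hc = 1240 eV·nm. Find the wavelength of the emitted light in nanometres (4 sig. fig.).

7460 nm

ΔE = 13.60 × (1/5² − 1/6²) = 13.60 × 0.01222 = 0.1662 eV.
λ = hc/ΔE = 1240 / 0.1662 = 7460 nm.
This line belongs to the Pfund series.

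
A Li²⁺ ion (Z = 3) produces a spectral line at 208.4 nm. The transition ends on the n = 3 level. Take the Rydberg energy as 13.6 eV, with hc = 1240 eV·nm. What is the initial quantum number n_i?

The photon energy is ΔE = hc/λ = 1240 / 208.4 = 5.950 eV.
With Z = 3, ΔE = 122.4 × (1/n_f² − 1/n_i²), so 1/n_f² − 1/n_i² = 0.04861.
With n_f = 3: 1/n_i² = 1/9 − 0.04861 = 0.06250, so n_i ≈ 4.00.

n_i = 4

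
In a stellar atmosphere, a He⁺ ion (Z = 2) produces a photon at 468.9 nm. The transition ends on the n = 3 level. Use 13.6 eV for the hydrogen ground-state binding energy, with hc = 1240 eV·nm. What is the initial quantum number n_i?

The photon energy is ΔE = hc/λ = 1240 / 468.9 = 2.644 eV.
With Z = 2, ΔE = 54.40 × (1/n_f² − 1/n_i²), so 1/n_f² − 1/n_i² = 0.04861.
With n_f = 3: 1/n_i² = 1/9 − 0.04861 = 0.06250, so n_i ≈ 4.00.

n_i = 4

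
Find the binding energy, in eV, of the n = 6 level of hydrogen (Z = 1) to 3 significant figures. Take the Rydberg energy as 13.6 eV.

0.378 eV

E_6 = −13.60/36 = −0.378 eV, so ionization (to E = 0) requires 0.378 eV.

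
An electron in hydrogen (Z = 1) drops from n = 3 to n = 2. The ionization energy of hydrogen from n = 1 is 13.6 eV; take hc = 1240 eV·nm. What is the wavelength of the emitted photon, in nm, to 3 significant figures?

ΔE = 13.60 × (1/2² − 1/3²) = 13.60 × 0.1389 = 1.889 eV.
λ = hc/ΔE = 1240 / 1.889 = 656 nm.
This line belongs to the Balmer series.

656 nm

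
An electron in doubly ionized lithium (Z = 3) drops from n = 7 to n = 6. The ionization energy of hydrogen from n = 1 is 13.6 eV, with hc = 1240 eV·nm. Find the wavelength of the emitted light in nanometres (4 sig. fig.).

For Z = 3 the level energies scale as Z², so the effective Rydberg energy is 13.6 × 9 = 122.4 eV.
ΔE = 122.4 × (1/6² − 1/7²) = 122.4 × 0.007370 = 0.9020 eV.
λ = hc/ΔE = 1240 / 0.9020 = 1375 nm.

1375 nm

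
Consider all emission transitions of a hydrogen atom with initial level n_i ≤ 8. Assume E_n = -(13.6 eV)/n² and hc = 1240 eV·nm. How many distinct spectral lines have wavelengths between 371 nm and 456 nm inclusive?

4

Enumerate all n_i → n_f pairs with 1 ≤ n_f < n_i ≤ 8 and compute λ = 1240 / [13.6·1·(1/n_f² − 1/n_i²)].
Lines falling in [371, 456] nm: 8→2 (389.0 nm), 7→2 (397.1 nm), 6→2 (410.3 nm), 5→2 (434.2 nm).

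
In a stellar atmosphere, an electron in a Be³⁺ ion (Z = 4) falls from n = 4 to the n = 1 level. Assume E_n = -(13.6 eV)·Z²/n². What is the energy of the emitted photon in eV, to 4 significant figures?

The Bohr energies scale as Z², so for Z = 4: E_n = −217.6/n² eV.
E_4 = −217.6/16 = −13.60 eV and E_1 = −217.6/1 = −217.6 eV.
The photon energy is |E_4 − E_1| = 204.0 eV.

204.0 eV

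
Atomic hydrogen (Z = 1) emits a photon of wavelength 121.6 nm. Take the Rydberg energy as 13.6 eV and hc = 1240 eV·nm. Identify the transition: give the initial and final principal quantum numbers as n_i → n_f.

n_i = 2, n_f = 1

The photon energy is ΔE = hc/λ = 1240 / 121.6 = 10.20 eV.
With Z = 1, ΔE = 13.60 × (1/n_f² − 1/n_i²), so 1/n_f² − 1/n_i² = 0.7498.
Trying n_f = 1 gives 1/n_i² = 0.2502, i.e. n_i ≈ 2; this pair matches.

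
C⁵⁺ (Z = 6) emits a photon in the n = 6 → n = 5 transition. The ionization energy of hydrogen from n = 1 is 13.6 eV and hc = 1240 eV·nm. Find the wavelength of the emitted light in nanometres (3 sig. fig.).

For Z = 6 the level energies scale as Z², so the effective Rydberg energy is 13.6 × 36 = 489.6 eV.
ΔE = 489.6 × (1/5² − 1/6²) = 489.6 × 0.01222 = 5.984 eV.
λ = hc/ΔE = 1240 / 5.984 = 207 nm.

207 nm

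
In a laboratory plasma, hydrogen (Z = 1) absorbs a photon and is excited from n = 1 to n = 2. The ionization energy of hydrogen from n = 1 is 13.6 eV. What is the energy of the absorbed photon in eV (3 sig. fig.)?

E_2 = −13.60/4 = −3.400 eV and E_1 = −13.60/1 = −13.60 eV.
The photon energy is |E_2 − E_1| = 10.2 eV.

10.2 eV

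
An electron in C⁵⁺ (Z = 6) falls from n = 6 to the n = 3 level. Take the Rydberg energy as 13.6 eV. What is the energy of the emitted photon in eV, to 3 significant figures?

40.8 eV

The Bohr energies scale as Z², so for Z = 6: E_n = −489.6/n² eV.
E_6 = −489.6/36 = −13.60 eV and E_3 = −489.6/9 = −54.40 eV.
The photon energy is |E_6 − E_3| = 40.8 eV.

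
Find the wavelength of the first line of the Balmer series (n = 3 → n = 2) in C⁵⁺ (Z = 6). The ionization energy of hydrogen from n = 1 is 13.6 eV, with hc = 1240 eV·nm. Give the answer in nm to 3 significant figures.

18.2 nm

The Balmer series terminates on n_f = 2; the first line has n_i = 2+1 = 3.
ΔE = 489.6 × (1/2² − 1/3²) = 68.00 eV.
λ = 1240 / 68.00 = 18.2 nm.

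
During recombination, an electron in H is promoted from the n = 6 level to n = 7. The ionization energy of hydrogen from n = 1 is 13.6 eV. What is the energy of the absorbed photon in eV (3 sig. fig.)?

0.100 eV

E_7 = −13.60/49 = −0.2776 eV and E_6 = −13.60/36 = −0.3778 eV.
The photon energy is |E_7 − E_6| = 0.100 eV.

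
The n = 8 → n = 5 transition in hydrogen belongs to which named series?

The series is set by the lower level: n_f = 5 is the Pfund series.

Pfund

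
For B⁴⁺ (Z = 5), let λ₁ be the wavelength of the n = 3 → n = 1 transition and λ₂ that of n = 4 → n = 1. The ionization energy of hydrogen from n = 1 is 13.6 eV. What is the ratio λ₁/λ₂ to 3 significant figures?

λ ∝ 1/ΔE ∝ 1/(1/n_f² − 1/n_i²), and the Z² and hc factors cancel in the ratio.
λ₁/λ₂ = (1/1² − 1/4²)/(1/1² − 1/3²) = 0.9375/0.8889 = 1.05.

1.05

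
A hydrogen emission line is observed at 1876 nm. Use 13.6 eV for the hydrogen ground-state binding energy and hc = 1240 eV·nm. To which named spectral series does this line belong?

ΔE = 1240/1876 = 0.6610 eV.
This matches 13.6 × (1/3² − 1/4²), so n_f = 3: the Paschen series.

Paschen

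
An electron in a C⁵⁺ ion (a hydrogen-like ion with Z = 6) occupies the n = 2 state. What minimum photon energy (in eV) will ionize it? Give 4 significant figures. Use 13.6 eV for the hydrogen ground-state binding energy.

122.4 eV

E_n = −13.6 Z²/n² = −489.6/n² eV for Z = 6.
E_2 = −489.6/4 = −122.4 eV, so ionization (to E = 0) requires 122.4 eV.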